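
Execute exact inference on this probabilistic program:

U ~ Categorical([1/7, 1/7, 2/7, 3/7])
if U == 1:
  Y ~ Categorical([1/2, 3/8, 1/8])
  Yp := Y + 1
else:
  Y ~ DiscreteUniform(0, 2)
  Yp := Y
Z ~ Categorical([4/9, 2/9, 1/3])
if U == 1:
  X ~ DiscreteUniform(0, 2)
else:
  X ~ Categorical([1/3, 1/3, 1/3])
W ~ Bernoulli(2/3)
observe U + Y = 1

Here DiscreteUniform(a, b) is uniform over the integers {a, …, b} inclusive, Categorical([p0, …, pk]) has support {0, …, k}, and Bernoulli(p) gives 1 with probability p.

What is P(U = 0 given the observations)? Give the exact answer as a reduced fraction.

P(U = 0 | obs) = 2/5

Enumerate traces; 36 have nonzero weight after conditioning:
  (U=0, Y=1, Z=0, X=0, W=0) weight 4/1701
  (U=0, Y=1, Z=0, X=0, W=1) weight 8/1701
  (U=0, Y=1, Z=0, X=1, W=0) weight 4/1701
  (U=0, Y=1, Z=0, X=1, W=1) weight 8/1701
  (U=0, Y=1, Z=0, X=2, W=0) weight 4/1701
  (U=0, Y=1, Z=0, X=2, W=1) weight 8/1701
  (U=0, Y=1, Z=1, X=0, W=0) weight 2/1701
  (U=0, Y=1, Z=1, X=0, W=1) weight 4/1701
  (U=1, Y=0, Z=0, X=0, W=0) weight 2/567
  … 27 more
Group by U:
  weight(U=0) = 1/21
  weight(U=1) = 1/14
Total weight = 1/21 + 1/14 = 5/42
P(U=0 | obs) = 1/21 / 5/42 = 2/5
P(U=1 | obs) = 1/14 / 5/42 = 3/5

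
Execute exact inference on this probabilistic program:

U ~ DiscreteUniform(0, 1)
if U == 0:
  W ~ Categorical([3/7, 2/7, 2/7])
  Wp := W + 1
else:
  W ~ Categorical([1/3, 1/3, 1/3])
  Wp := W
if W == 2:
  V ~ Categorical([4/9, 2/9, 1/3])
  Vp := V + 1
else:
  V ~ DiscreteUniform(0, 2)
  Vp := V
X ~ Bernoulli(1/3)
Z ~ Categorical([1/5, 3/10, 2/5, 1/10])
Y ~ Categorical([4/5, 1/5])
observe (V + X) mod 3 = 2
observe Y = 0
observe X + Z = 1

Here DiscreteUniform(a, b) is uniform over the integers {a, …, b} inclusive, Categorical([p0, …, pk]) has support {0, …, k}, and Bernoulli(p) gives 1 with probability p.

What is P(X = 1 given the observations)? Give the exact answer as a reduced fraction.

P(X = 1 | obs) = 113/491

Enumerate traces; 12 have nonzero weight after conditioning:
  (U=0, W=0, V=1, X=1, Z=0, Y=0) weight 2/525
  (U=0, W=0, V=2, X=0, Z=1, Y=0) weight 2/175
  (U=0, W=1, V=1, X=1, Z=0, Y=0) weight 4/1575
  (U=0, W=1, V=2, X=0, Z=1, Y=0) weight 4/525
  (U=0, W=2, V=1, X=1, Z=0, Y=0) weight 8/4725
  (U=0, W=2, V=2, X=0, Z=1, Y=0) weight 4/525
  (U=1, W=0, V=1, X=1, Z=0, Y=0) weight 2/675
  (U=1, W=0, V=2, X=0, Z=1, Y=0) weight 2/225
  … 4 more
Group by X:
  weight(X=0) = 4/75
  weight(X=1) = 226/14175
Total weight = 4/75 + 226/14175 = 982/14175
P(X=0 | obs) = 4/75 / 982/14175 = 378/491
P(X=1 | obs) = 226/14175 / 982/14175 = 113/491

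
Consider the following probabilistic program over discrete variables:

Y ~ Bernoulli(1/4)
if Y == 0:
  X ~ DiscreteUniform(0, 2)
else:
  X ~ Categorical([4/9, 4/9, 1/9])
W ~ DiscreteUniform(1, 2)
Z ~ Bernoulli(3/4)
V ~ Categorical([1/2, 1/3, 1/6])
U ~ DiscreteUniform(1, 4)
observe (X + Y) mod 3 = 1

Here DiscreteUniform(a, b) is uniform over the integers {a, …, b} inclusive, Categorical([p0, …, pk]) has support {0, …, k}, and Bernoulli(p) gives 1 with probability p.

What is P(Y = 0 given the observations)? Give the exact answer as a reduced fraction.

P(Y = 0 | obs) = 9/13

Enumerate traces; 96 have nonzero weight after conditioning:
  (Y=0, X=1, W=1, Z=0, V=0, U=1) weight 1/256
  (Y=0, X=1, W=1, Z=0, V=0, U=2) weight 1/256
  (Y=0, X=1, W=1, Z=0, V=0, U=3) weight 1/256
  (Y=0, X=1, W=1, Z=0, V=0, U=4) weight 1/256
  (Y=0, X=1, W=1, Z=0, V=1, U=1) weight 1/384
  (Y=0, X=1, W=1, Z=0, V=1, U=2) weight 1/384
  (Y=0, X=1, W=1, Z=0, V=1, U=3) weight 1/384
  (Y=0, X=1, W=1, Z=0, V=1, U=4) weight 1/384
  (Y=1, X=0, W=1, Z=0, V=0, U=1) weight 1/576
  … 87 more
Group by Y:
  weight(Y=0) = 1/4
  weight(Y=1) = 1/9
Total weight = 1/4 + 1/9 = 13/36
P(Y=0 | obs) = 1/4 / 13/36 = 9/13
P(Y=1 | obs) = 1/9 / 13/36 = 4/13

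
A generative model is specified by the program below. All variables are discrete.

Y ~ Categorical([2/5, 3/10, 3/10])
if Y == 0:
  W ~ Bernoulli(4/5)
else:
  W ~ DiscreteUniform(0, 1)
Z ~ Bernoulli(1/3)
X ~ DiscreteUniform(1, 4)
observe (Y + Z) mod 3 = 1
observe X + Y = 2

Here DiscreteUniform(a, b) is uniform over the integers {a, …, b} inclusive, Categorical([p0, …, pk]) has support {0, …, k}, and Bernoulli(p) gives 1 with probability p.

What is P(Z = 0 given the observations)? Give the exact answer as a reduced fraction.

P(Z = 0 | obs) = 3/5

Enumerate traces; 4 have nonzero weight after conditioning:
  (Y=0, W=0, Z=1, X=2) weight 1/150
  (Y=0, W=1, Z=1, X=2) weight 2/75
  (Y=1, W=0, Z=0, X=1) weight 1/40
  (Y=1, W=1, Z=0, X=1) weight 1/40
Group by Z:
  weight(Z=0) = 1/20
  weight(Z=1) = 1/30
Total weight = 1/20 + 1/30 = 1/12
P(Z=0 | obs) = 1/20 / 1/12 = 3/5
P(Z=1 | obs) = 1/30 / 1/12 = 2/5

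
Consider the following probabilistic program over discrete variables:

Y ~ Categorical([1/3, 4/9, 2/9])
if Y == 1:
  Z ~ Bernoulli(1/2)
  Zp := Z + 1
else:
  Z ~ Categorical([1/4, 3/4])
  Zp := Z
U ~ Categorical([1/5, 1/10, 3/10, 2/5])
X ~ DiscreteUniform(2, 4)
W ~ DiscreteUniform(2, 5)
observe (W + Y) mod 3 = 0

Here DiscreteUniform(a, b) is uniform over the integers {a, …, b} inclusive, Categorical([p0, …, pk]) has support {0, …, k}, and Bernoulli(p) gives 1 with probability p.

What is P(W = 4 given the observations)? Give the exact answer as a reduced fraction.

P(W = 4 | obs) = 2/13

Enumerate traces; 96 have nonzero weight after conditioning:
  (Y=0, Z=0, U=0, X=2, W=3) weight 1/720
  (Y=0, Z=0, U=0, X=3, W=3) weight 1/720
  (Y=0, Z=0, U=0, X=4, W=3) weight 1/720
  (Y=0, Z=0, U=1, X=2, W=3) weight 1/1440
  (Y=0, Z=0, U=1, X=3, W=3) weight 1/1440
  (Y=0, Z=0, U=1, X=4, W=3) weight 1/1440
  (Y=0, Z=0, U=2, X=2, W=3) weight 1/480
  (Y=0, Z=0, U=2, X=3, W=3) weight 1/480
  (Y=1, Z=0, U=0, X=2, W=2) weight 1/270
  (Y=1, Z=0, U=0, X=2, W=5) weight 1/270
  … 86 more
Group by W:
  weight(W=2) = 1/9
  weight(W=3) = 1/12
  weight(W=4) = 1/18
  weight(W=5) = 1/9
Total weight = 1/9 + 1/12 + 1/18 + 1/9 = 13/36
P(W=2 | obs) = 1/9 / 13/36 = 4/13
P(W=3 | obs) = 1/12 / 13/36 = 3/13
P(W=4 | obs) = 1/18 / 13/36 = 2/13
P(W=5 | obs) = 1/9 / 13/36 = 4/13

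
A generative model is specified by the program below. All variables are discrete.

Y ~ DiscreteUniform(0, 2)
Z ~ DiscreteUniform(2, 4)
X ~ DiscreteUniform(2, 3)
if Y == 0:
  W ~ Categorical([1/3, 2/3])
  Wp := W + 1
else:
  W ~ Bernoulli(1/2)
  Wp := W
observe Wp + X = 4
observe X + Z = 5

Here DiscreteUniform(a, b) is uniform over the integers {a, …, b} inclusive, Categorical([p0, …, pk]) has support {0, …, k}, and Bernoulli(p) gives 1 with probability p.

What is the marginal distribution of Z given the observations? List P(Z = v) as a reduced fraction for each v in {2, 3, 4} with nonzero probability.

P(Z=2) = 2/3, P(Z=3) = 1/3

Enumerate traces; 4 have nonzero weight after conditioning:
  (Y=0, Z=2, X=3, W=0) weight 1/54
  (Y=0, Z=3, X=2, W=1) weight 1/27
  (Y=1, Z=2, X=3, W=1) weight 1/36
  (Y=2, Z=2, X=3, W=1) weight 1/36
Group by Z:
  weight(Z=2) = 2/27
  weight(Z=3) = 1/27
Total weight = 2/27 + 1/27 = 1/9
P(Z=2 | obs) = 2/27 / 1/9 = 2/3
P(Z=3 | obs) = 1/27 / 1/9 = 1/3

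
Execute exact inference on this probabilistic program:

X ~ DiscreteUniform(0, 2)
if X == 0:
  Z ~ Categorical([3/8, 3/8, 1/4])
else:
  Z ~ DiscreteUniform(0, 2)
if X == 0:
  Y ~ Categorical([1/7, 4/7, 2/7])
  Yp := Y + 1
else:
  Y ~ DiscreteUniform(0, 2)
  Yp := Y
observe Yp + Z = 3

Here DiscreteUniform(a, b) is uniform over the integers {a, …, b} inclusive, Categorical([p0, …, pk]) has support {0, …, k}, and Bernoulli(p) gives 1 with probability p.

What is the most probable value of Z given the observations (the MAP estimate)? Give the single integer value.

Enumerate traces; 7 have nonzero weight after conditioning:
  (X=0, Z=0, Y=2) weight 1/28
  (X=0, Z=1, Y=1) weight 1/14
  (X=0, Z=2, Y=0) weight 1/84
  (X=1, Z=1, Y=2) weight 1/27
  (X=1, Z=2, Y=1) weight 1/27
  (X=2, Z=1, Y=2) weight 1/27
  (X=2, Z=2, Y=1) weight 1/27
Group by Z:
  weight(Z=0) = 1/28
  weight(Z=1) = 55/378
  weight(Z=2) = 65/756
Total weight = 1/28 + 55/378 + 65/756 = 101/378
P(Z=0 | obs) = 1/28 / 101/378 = 27/202
P(Z=1 | obs) = 55/378 / 101/378 = 55/101
P(Z=2 | obs) = 65/756 / 101/378 = 65/202
argmax = 1

argmax_v P(Z = v | obs) = 1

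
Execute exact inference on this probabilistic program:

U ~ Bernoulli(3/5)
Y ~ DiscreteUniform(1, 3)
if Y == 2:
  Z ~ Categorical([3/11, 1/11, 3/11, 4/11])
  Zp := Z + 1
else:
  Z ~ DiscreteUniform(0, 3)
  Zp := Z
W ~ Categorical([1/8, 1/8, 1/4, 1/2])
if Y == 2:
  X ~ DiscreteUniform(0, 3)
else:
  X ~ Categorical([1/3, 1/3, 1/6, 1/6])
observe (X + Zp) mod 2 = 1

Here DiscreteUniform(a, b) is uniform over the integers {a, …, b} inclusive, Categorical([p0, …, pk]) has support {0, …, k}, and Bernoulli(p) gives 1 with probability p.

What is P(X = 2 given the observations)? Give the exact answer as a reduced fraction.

Enumerate traces; 192 have nonzero weight after conditioning:
  (U=0, Y=1, Z=0, W=0, X=1) weight 1/720
  (U=0, Y=1, Z=0, W=0, X=3) weight 1/1440
  (U=0, Y=1, Z=0, W=1, X=1) weight 1/720
  (U=0, Y=1, Z=0, W=1, X=3) weight 1/1440
  (U=0, Y=1, Z=0, W=2, X=1) weight 1/360
  (U=0, Y=1, Z=0, W=2, X=3) weight 1/720
  (U=0, Y=1, Z=0, W=3, X=1) weight 1/180
  (U=0, Y=1, Z=0, W=3, X=3) weight 1/360
  (U=0, Y=1, Z=1, W=0, X=0) weight 1/720
  (U=0, Y=1, Z=1, W=0, X=2) weight 1/1440
  … 182 more
Group by X:
  weight(X=0) = 31/198
  weight(X=1) = 59/396
  weight(X=2) = 10/99
  weight(X=3) = 37/396
Total weight = 31/198 + 59/396 + 10/99 + 37/396 = 1/2
P(X=0 | obs) = 31/198 / 1/2 = 31/99
P(X=1 | obs) = 59/396 / 1/2 = 59/198
P(X=2 | obs) = 10/99 / 1/2 = 20/99
P(X=3 | obs) = 37/396 / 1/2 = 37/198

P(X = 2 | obs) = 20/99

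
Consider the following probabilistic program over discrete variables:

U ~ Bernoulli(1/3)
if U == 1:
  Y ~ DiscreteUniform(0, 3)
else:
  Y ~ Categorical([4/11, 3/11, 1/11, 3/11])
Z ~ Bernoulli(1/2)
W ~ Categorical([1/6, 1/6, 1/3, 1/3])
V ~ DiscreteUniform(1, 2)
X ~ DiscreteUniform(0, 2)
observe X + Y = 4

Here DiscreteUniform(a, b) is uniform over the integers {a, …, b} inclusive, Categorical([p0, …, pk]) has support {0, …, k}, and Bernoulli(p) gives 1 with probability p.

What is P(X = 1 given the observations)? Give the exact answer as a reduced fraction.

Enumerate traces; 64 have nonzero weight after conditioning:
  (U=0, Y=2, Z=0, W=0, V=1, X=2) weight 1/1188
  (U=0, Y=2, Z=0, W=0, V=2, X=2) weight 1/1188
  (U=0, Y=2, Z=0, W=1, V=1, X=2) weight 1/1188
  (U=0, Y=2, Z=0, W=1, V=2, X=2) weight 1/1188
  (U=0, Y=2, Z=0, W=2, V=1, X=2) weight 1/594
  (U=0, Y=2, Z=0, W=2, V=2, X=2) weight 1/594
  (U=0, Y=2, Z=0, W=3, V=1, X=2) weight 1/594
  (U=0, Y=2, Z=0, W=3, V=2, X=2) weight 1/594
  (U=0, Y=3, Z=0, W=0, V=1, X=1) weight 1/396
  … 55 more
Group by X:
  weight(X=1) = 35/396
  weight(X=2) = 19/396
Total weight = 35/396 + 19/396 = 3/22
P(X=1 | obs) = 35/396 / 3/22 = 35/54
P(X=2 | obs) = 19/396 / 3/22 = 19/54

P(X = 1 | obs) = 35/54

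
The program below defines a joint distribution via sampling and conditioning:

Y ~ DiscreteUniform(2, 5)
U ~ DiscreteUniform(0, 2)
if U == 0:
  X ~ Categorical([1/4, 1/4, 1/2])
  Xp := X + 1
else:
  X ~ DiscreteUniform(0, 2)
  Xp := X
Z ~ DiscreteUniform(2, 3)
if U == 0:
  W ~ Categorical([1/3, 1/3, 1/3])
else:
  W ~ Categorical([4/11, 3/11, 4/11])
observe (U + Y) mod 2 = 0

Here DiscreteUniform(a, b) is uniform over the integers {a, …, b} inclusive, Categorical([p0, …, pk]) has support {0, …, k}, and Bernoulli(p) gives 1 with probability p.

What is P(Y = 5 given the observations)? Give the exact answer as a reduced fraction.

P(Y = 5 | obs) = 1/6

Enumerate traces; 108 have nonzero weight after conditioning:
  (Y=2, U=0, X=0, Z=2, W=0) weight 1/288
  (Y=2, U=0, X=0, Z=2, W=1) weight 1/288
  (Y=2, U=0, X=0, Z=2, W=2) weight 1/288
  (Y=2, U=0, X=0, Z=3, W=0) weight 1/288
  (Y=2, U=0, X=0, Z=3, W=1) weight 1/288
  (Y=2, U=0, X=0, Z=3, W=2) weight 1/288
  (Y=2, U=0, X=1, Z=2, W=0) weight 1/288
  (Y=2, U=0, X=1, Z=2, W=1) weight 1/288
  (Y=3, U=1, X=0, Z=2, W=0) weight 1/198
  (Y=4, U=0, X=0, Z=2, W=0) weight 1/288
  … 98 more
Group by Y:
  weight(Y=2) = 1/6
  weight(Y=3) = 1/12
  weight(Y=4) = 1/6
  weight(Y=5) = 1/12
Total weight = 1/6 + 1/12 + 1/6 + 1/12 = 1/2
P(Y=2 | obs) = 1/6 / 1/2 = 1/3
P(Y=3 | obs) = 1/12 / 1/2 = 1/6
P(Y=4 | obs) = 1/6 / 1/2 = 1/3
P(Y=5 | obs) = 1/12 / 1/2 = 1/6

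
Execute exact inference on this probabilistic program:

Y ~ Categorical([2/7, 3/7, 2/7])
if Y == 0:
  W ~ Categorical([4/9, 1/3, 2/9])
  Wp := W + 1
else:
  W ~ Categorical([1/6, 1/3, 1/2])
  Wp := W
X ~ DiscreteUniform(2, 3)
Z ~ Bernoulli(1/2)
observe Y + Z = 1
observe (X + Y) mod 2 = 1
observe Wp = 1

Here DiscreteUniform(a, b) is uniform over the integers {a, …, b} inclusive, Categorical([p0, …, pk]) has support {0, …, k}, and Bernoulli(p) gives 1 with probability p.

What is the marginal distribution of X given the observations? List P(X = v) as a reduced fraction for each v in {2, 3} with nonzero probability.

Enumerate traces; 2 have nonzero weight after conditioning:
  (Y=0, W=0, X=3, Z=1) weight 2/63
  (Y=1, W=1, X=2, Z=0) weight 1/28
Group by X:
  weight(X=2) = 1/28
  weight(X=3) = 2/63
Total weight = 1/28 + 2/63 = 17/252
P(X=2 | obs) = 1/28 / 17/252 = 9/17
P(X=3 | obs) = 2/63 / 17/252 = 8/17

P(X=2) = 9/17, P(X=3) = 8/17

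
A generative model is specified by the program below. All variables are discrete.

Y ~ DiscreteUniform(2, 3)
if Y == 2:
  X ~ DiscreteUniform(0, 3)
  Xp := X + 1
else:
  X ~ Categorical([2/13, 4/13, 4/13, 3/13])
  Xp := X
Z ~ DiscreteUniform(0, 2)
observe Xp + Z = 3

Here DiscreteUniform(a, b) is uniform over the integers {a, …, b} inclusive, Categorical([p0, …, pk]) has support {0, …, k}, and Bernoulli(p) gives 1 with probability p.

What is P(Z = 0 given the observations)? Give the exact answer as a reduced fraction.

P(Z = 0 | obs) = 25/83

Enumerate traces; 6 have nonzero weight after conditioning:
  (Y=2, X=0, Z=2) weight 1/24
  (Y=2, X=1, Z=1) weight 1/24
  (Y=2, X=2, Z=0) weight 1/24
  (Y=3, X=1, Z=2) weight 2/39
  (Y=3, X=2, Z=1) weight 2/39
  (Y=3, X=3, Z=0) weight 1/26
Group by Z:
  weight(Z=0) = 25/312
  weight(Z=1) = 29/312
  weight(Z=2) = 29/312
Total weight = 25/312 + 29/312 + 29/312 = 83/312
P(Z=0 | obs) = 25/312 / 83/312 = 25/83
P(Z=1 | obs) = 29/312 / 83/312 = 29/83
P(Z=2 | obs) = 29/312 / 83/312 = 29/83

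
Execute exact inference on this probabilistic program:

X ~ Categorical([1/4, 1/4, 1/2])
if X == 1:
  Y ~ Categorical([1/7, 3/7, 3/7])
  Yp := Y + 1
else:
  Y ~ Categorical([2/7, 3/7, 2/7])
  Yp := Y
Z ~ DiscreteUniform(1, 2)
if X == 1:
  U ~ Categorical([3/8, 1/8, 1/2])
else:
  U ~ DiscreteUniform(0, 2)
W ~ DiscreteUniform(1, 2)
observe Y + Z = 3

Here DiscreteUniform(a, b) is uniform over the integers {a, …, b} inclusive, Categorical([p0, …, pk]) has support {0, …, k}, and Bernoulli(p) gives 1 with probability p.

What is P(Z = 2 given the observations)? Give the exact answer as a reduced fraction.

P(Z = 2 | obs) = 4/7

Enumerate traces; 36 have nonzero weight after conditioning:
  (X=0, Y=1, Z=2, U=0, W=1) weight 1/112
  (X=0, Y=1, Z=2, U=0, W=2) weight 1/112
  (X=0, Y=1, Z=2, U=1, W=1) weight 1/112
  (X=0, Y=1, Z=2, U=1, W=2) weight 1/112
  (X=0, Y=1, Z=2, U=2, W=1) weight 1/112
  (X=0, Y=1, Z=2, U=2, W=2) weight 1/112
  (X=0, Y=2, Z=1, U=0, W=1) weight 1/168
  (X=0, Y=2, Z=1, U=0, W=2) weight 1/168
  … 28 more
Group by Z:
  weight(Z=1) = 9/56
  weight(Z=2) = 3/14
Total weight = 9/56 + 3/14 = 3/8
P(Z=1 | obs) = 9/56 / 3/8 = 3/7
P(Z=2 | obs) = 3/14 / 3/8 = 4/7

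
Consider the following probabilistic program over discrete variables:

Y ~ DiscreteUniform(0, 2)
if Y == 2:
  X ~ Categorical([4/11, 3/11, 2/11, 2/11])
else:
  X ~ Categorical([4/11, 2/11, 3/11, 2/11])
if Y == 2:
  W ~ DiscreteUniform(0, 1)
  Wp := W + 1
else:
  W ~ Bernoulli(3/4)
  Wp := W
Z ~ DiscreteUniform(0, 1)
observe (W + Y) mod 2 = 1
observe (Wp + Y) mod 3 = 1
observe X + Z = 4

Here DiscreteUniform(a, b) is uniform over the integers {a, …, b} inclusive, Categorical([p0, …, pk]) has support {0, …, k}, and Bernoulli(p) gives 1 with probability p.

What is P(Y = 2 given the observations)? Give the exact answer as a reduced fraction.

Enumerate traces; 3 have nonzero weight after conditioning:
  (Y=0, X=3, W=1, Z=1) weight 1/44
  (Y=1, X=3, W=0, Z=1) weight 1/132
  (Y=2, X=3, W=1, Z=1) weight 1/66
Group by Y:
  weight(Y=0) = 1/44
  weight(Y=1) = 1/132
  weight(Y=2) = 1/66
Total weight = 1/44 + 1/132 + 1/66 = 1/22
P(Y=0 | obs) = 1/44 / 1/22 = 1/2
P(Y=1 | obs) = 1/132 / 1/22 = 1/6
P(Y=2 | obs) = 1/66 / 1/22 = 1/3

P(Y = 2 | obs) = 1/3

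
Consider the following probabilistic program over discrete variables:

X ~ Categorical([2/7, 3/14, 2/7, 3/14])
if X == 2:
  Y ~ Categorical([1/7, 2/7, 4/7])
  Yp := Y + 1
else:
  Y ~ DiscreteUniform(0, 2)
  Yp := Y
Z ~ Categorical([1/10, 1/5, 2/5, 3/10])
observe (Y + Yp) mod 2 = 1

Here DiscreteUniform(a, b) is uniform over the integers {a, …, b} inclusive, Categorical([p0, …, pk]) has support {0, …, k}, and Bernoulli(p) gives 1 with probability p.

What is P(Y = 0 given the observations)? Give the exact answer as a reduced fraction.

P(Y = 0 | obs) = 1/7

Enumerate traces; 12 have nonzero weight after conditioning:
  (X=2, Y=0, Z=0) weight 1/245
  (X=2, Y=0, Z=1) weight 2/245
  (X=2, Y=0, Z=2) weight 4/245
  (X=2, Y=0, Z=3) weight 3/245
  (X=2, Y=1, Z=0) weight 2/245
  (X=2, Y=1, Z=1) weight 4/245
  (X=2, Y=1, Z=2) weight 8/245
  (X=2, Y=1, Z=3) weight 6/245
  (X=2, Y=2, Z=0) weight 4/245
  … 3 more
Group by Y:
  weight(Y=0) = 2/49
  weight(Y=1) = 4/49
  weight(Y=2) = 8/49
Total weight = 2/49 + 4/49 + 8/49 = 2/7
P(Y=0 | obs) = 2/49 / 2/7 = 1/7
P(Y=1 | obs) = 4/49 / 2/7 = 2/7
P(Y=2 | obs) = 8/49 / 2/7 = 4/7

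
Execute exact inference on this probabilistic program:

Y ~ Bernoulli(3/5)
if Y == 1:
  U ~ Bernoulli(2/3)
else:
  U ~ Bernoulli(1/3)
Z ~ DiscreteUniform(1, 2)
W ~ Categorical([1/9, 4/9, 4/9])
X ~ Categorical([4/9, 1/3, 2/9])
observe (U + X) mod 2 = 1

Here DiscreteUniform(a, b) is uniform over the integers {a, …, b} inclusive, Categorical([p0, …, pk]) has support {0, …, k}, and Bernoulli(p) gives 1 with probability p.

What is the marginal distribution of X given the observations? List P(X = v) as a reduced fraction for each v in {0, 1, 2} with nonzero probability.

Enumerate traces; 36 have nonzero weight after conditioning:
  (Y=0, U=0, Z=1, W=0, X=1) weight 2/405
  (Y=0, U=0, Z=1, W=1, X=1) weight 8/405
  (Y=0, U=0, Z=1, W=2, X=1) weight 8/405
  (Y=0, U=0, Z=2, W=0, X=1) weight 2/405
  (Y=0, U=0, Z=2, W=1, X=1) weight 8/405
  (Y=0, U=0, Z=2, W=2, X=1) weight 8/405
  (Y=0, U=1, Z=1, W=0, X=0) weight 4/1215
  (Y=0, U=1, Z=1, W=0, X=2) weight 2/1215
  … 28 more
Group by X:
  weight(X=0) = 32/135
  weight(X=1) = 7/45
  weight(X=2) = 16/135
Total weight = 32/135 + 7/45 + 16/135 = 23/45
P(X=0 | obs) = 32/135 / 23/45 = 32/69
P(X=1 | obs) = 7/45 / 23/45 = 7/23
P(X=2 | obs) = 16/135 / 23/45 = 16/69

P(X=0) = 32/69, P(X=1) = 7/23, P(X=2) = 16/69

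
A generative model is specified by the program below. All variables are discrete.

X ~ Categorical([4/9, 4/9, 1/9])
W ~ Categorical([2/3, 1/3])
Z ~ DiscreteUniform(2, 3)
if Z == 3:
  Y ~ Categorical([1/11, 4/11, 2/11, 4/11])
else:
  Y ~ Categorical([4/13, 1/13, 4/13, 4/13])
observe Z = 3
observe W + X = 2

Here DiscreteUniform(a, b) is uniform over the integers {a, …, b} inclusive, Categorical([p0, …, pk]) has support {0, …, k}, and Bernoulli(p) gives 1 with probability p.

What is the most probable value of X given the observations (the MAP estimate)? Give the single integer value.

argmax_v P(X = v | obs) = 1

Enumerate traces; 8 have nonzero weight after conditioning:
  (X=1, W=1, Z=3, Y=0) weight 2/297
  (X=1, W=1, Z=3, Y=1) weight 8/297
  (X=1, W=1, Z=3, Y=2) weight 4/297
  (X=1, W=1, Z=3, Y=3) weight 8/297
  (X=2, W=0, Z=3, Y=0) weight 1/297
  (X=2, W=0, Z=3, Y=1) weight 4/297
  (X=2, W=0, Z=3, Y=2) weight 2/297
  (X=2, W=0, Z=3, Y=3) weight 4/297
Group by X:
  weight(X=1) = 2/27
  weight(X=2) = 1/27
Total weight = 2/27 + 1/27 = 1/9
P(X=1 | obs) = 2/27 / 1/9 = 2/3
P(X=2 | obs) = 1/27 / 1/9 = 1/3
argmax = 1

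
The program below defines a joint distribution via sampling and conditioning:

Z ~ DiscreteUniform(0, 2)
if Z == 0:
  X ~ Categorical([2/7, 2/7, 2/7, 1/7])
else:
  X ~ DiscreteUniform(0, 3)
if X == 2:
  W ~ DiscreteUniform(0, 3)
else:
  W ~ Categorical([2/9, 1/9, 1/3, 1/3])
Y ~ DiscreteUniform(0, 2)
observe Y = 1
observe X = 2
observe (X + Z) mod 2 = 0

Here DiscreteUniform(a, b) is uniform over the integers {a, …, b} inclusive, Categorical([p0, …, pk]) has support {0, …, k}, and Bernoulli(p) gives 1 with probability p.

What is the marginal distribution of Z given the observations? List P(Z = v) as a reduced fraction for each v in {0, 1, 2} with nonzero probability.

Enumerate traces; 8 have nonzero weight after conditioning:
  (Z=0, X=2, W=0, Y=1) weight 1/126
  (Z=0, X=2, W=1, Y=1) weight 1/126
  (Z=0, X=2, W=2, Y=1) weight 1/126
  (Z=0, X=2, W=3, Y=1) weight 1/126
  (Z=2, X=2, W=0, Y=1) weight 1/144
  (Z=2, X=2, W=1, Y=1) weight 1/144
  (Z=2, X=2, W=2, Y=1) weight 1/144
  (Z=2, X=2, W=3, Y=1) weight 1/144
Group by Z:
  weight(Z=0) = 2/63
  weight(Z=2) = 1/36
Total weight = 2/63 + 1/36 = 5/84
P(Z=0 | obs) = 2/63 / 5/84 = 8/15
P(Z=2 | obs) = 1/36 / 5/84 = 7/15

P(Z=0) = 8/15, P(Z=2) = 7/15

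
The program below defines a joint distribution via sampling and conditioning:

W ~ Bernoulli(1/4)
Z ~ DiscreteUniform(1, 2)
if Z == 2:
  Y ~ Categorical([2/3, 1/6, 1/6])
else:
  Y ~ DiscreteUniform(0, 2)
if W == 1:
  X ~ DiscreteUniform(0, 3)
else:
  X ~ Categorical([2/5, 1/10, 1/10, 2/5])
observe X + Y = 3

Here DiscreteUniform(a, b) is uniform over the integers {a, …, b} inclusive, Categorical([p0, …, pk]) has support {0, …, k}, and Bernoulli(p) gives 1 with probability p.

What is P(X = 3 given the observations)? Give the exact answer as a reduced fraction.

P(X = 3 | obs) = 29/40

Enumerate traces; 12 have nonzero weight after conditioning:
  (W=0, Z=1, Y=0, X=3) weight 1/20
  (W=0, Z=1, Y=1, X=2) weight 1/80
  (W=0, Z=1, Y=2, X=1) weight 1/80
  (W=0, Z=2, Y=0, X=3) weight 1/10
  (W=0, Z=2, Y=1, X=2) weight 1/160
  (W=0, Z=2, Y=2, X=1) weight 1/160
  (W=1, Z=1, Y=0, X=3) weight 1/96
  (W=1, Z=1, Y=1, X=2) weight 1/96
  … 4 more
Group by X:
  weight(X=1) = 11/320
  weight(X=2) = 11/320
  weight(X=3) = 29/160
Total weight = 11/320 + 11/320 + 29/160 = 1/4
P(X=1 | obs) = 11/320 / 1/4 = 11/80
P(X=2 | obs) = 11/320 / 1/4 = 11/80
P(X=3 | obs) = 29/160 / 1/4 = 29/40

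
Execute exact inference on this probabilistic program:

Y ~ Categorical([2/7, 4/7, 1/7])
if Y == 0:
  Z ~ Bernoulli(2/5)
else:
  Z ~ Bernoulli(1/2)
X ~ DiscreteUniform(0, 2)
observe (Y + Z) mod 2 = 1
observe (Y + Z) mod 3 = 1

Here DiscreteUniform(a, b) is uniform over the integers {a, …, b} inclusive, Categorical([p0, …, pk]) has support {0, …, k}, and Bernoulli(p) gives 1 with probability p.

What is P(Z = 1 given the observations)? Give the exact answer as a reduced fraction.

P(Z = 1 | obs) = 2/7

Enumerate traces; 6 have nonzero weight after conditioning:
  (Y=0, Z=1, X=0) weight 4/105
  (Y=0, Z=1, X=1) weight 4/105
  (Y=0, Z=1, X=2) weight 4/105
  (Y=1, Z=0, X=0) weight 2/21
  (Y=1, Z=0, X=1) weight 2/21
  (Y=1, Z=0, X=2) weight 2/21
Group by Z:
  weight(Z=0) = 2/7
  weight(Z=1) = 4/35
Total weight = 2/7 + 4/35 = 2/5
P(Z=0 | obs) = 2/7 / 2/5 = 5/7
P(Z=1 | obs) = 4/35 / 2/5 = 2/7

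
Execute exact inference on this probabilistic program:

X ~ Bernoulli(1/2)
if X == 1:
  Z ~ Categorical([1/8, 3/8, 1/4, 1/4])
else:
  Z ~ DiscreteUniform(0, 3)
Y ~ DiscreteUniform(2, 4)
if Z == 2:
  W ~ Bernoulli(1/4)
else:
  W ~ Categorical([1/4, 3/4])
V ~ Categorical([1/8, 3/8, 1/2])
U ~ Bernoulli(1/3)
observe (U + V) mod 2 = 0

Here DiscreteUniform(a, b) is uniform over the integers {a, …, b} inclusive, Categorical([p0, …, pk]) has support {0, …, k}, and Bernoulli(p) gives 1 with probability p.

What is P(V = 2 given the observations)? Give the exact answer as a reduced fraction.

P(V = 2 | obs) = 8/13

Enumerate traces; 144 have nonzero weight after conditioning:
  (X=0, Z=0, Y=2, W=0, V=0, U=0) weight 1/1152
  (X=0, Z=0, Y=2, W=0, V=1, U=1) weight 1/768
  (X=0, Z=0, Y=2, W=0, V=2, U=0) weight 1/288
  (X=0, Z=0, Y=2, W=1, V=0, U=0) weight 1/384
  (X=0, Z=0, Y=2, W=1, V=1, U=1) weight 1/256
  (X=0, Z=0, Y=2, W=1, V=2, U=0) weight 1/96
  (X=0, Z=0, Y=3, W=0, V=0, U=0) weight 1/1152
  (X=0, Z=0, Y=3, W=0, V=1, U=1) weight 1/768
  … 136 more
Group by V:
  weight(V=0) = 1/12
  weight(V=1) = 1/8
  weight(V=2) = 1/3
Total weight = 1/12 + 1/8 + 1/3 = 13/24
P(V=0 | obs) = 1/12 / 13/24 = 2/13
P(V=1 | obs) = 1/8 / 13/24 = 3/13
P(V=2 | obs) = 1/3 / 13/24 = 8/13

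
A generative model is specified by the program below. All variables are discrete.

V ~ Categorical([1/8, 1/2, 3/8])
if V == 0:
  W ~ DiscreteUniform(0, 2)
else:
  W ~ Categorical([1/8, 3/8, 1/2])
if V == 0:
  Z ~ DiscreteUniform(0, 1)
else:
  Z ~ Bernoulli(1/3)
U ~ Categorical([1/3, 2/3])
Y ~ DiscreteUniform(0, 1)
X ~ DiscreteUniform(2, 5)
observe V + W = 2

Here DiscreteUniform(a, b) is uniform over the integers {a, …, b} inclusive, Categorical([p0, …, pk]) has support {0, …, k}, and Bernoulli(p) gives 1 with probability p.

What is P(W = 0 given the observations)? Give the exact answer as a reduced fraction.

Enumerate traces; 96 have nonzero weight after conditioning:
  (V=0, W=2, Z=0, U=0, Y=0, X=2) weight 1/1152
  (V=0, W=2, Z=0, U=0, Y=0, X=3) weight 1/1152
  (V=0, W=2, Z=0, U=0, Y=0, X=4) weight 1/1152
  (V=0, W=2, Z=0, U=0, Y=0, X=5) weight 1/1152
  (V=0, W=2, Z=0, U=0, Y=1, X=2) weight 1/1152
  (V=0, W=2, Z=0, U=0, Y=1, X=3) weight 1/1152
  (V=0, W=2, Z=0, U=0, Y=1, X=4) weight 1/1152
  (V=0, W=2, Z=0, U=0, Y=1, X=5) weight 1/1152
  (V=1, W=1, Z=0, U=0, Y=0, X=2) weight 1/192
  (V=2, W=0, Z=0, U=0, Y=0, X=2) weight 1/768
  … 86 more
Group by W:
  weight(W=0) = 3/64
  weight(W=1) = 3/16
  weight(W=2) = 1/24
Total weight = 3/64 + 3/16 + 1/24 = 53/192
P(W=0 | obs) = 3/64 / 53/192 = 9/53
P(W=1 | obs) = 3/16 / 53/192 = 36/53
P(W=2 | obs) = 1/24 / 53/192 = 8/53

P(W = 0 | obs) = 9/53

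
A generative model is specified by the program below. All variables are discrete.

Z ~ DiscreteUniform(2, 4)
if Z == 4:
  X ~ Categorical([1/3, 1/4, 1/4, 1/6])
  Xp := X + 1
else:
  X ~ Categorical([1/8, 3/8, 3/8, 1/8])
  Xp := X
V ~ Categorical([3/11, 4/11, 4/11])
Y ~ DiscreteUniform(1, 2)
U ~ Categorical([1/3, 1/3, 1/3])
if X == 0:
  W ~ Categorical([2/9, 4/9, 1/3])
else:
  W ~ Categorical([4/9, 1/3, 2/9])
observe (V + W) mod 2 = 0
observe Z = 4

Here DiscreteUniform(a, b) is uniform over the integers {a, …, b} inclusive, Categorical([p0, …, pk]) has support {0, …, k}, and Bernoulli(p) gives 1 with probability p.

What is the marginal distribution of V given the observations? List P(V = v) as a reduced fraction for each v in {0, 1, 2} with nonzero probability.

Enumerate traces; 120 have nonzero weight after conditioning:
  (Z=4, X=0, V=0, Y=1, U=0, W=0) weight 1/891
  (Z=4, X=0, V=0, Y=1, U=0, W=2) weight 1/594
  (Z=4, X=0, V=0, Y=1, U=1, W=0) weight 1/891
  (Z=4, X=0, V=0, Y=1, U=1, W=2) weight 1/594
  (Z=4, X=0, V=0, Y=1, U=2, W=0) weight 1/891
  (Z=4, X=0, V=0, Y=1, U=2, W=2) weight 1/594
  (Z=4, X=0, V=0, Y=2, U=0, W=0) weight 1/891
  (Z=4, X=0, V=0, Y=2, U=0, W=2) weight 1/594
  (Z=4, X=0, V=1, Y=1, U=0, W=1) weight 8/2673
  (Z=4, X=0, V=2, Y=1, U=0, W=0) weight 4/2673
  … 110 more
Group by V:
  weight(V=0) = 17/297
  weight(V=1) = 40/891
  weight(V=2) = 68/891
Total weight = 17/297 + 40/891 + 68/891 = 53/297
P(V=0 | obs) = 17/297 / 53/297 = 17/53
P(V=1 | obs) = 40/891 / 53/297 = 40/159
P(V=2 | obs) = 68/891 / 53/297 = 68/159

P(V=0) = 17/53, P(V=1) = 40/159, P(V=2) = 68/159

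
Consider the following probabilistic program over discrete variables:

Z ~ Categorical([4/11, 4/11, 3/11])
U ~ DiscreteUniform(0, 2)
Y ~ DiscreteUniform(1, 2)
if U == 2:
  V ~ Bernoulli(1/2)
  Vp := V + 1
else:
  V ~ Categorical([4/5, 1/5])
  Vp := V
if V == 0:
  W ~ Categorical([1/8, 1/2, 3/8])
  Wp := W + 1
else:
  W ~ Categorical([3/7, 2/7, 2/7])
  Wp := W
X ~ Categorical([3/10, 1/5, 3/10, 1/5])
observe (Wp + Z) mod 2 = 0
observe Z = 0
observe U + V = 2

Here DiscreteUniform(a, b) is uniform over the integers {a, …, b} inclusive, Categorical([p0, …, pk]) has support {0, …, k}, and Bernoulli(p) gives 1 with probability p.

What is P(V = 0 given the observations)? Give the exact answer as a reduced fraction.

P(V = 0 | obs) = 7/11

Enumerate traces; 24 have nonzero weight after conditioning:
  (Z=0, U=1, Y=1, V=1, W=0, X=0) weight 3/1925
  (Z=0, U=1, Y=1, V=1, W=0, X=1) weight 2/1925
  (Z=0, U=1, Y=1, V=1, W=0, X=2) weight 3/1925
  (Z=0, U=1, Y=1, V=1, W=0, X=3) weight 2/1925
  (Z=0, U=1, Y=1, V=1, W=2, X=0) weight 2/1925
  (Z=0, U=1, Y=1, V=1, W=2, X=1) weight 4/5775
  (Z=0, U=1, Y=1, V=1, W=2, X=2) weight 2/1925
  (Z=0, U=1, Y=1, V=1, W=2, X=3) weight 4/5775
  (Z=0, U=2, Y=1, V=0, W=1, X=0) weight 1/220
  … 15 more
Group by V:
  weight(V=0) = 1/33
  weight(V=1) = 4/231
Total weight = 1/33 + 4/231 = 1/21
P(V=0 | obs) = 1/33 / 1/21 = 7/11
P(V=1 | obs) = 4/231 / 1/21 = 4/11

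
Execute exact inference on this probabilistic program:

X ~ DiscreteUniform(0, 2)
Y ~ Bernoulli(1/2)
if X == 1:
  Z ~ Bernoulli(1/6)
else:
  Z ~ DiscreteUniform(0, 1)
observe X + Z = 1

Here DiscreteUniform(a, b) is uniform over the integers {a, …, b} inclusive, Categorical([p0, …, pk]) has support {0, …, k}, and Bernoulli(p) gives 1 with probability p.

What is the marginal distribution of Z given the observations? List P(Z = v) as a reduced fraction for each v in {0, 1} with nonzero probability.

P(Z=0) = 5/8, P(Z=1) = 3/8

Enumerate traces; 4 have nonzero weight after conditioning:
  (X=0, Y=0, Z=1) weight 1/12
  (X=0, Y=1, Z=1) weight 1/12
  (X=1, Y=0, Z=0) weight 5/36
  (X=1, Y=1, Z=0) weight 5/36
Group by Z:
  weight(Z=0) = 5/18
  weight(Z=1) = 1/6
Total weight = 5/18 + 1/6 = 4/9
P(Z=0 | obs) = 5/18 / 4/9 = 5/8
P(Z=1 | obs) = 1/6 / 4/9 = 3/8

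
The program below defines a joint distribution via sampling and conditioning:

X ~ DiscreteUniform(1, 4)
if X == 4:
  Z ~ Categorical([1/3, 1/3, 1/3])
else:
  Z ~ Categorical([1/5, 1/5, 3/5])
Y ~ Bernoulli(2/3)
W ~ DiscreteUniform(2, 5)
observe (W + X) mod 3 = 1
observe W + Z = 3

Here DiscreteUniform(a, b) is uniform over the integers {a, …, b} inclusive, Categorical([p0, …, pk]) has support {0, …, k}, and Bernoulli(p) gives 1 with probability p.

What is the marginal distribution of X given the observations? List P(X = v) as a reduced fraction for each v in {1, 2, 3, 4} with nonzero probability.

P(X=1) = 3/11, P(X=2) = 3/11, P(X=4) = 5/11

Enumerate traces; 6 have nonzero weight after conditioning:
  (X=1, Z=0, Y=0, W=3) weight 1/240
  (X=1, Z=0, Y=1, W=3) weight 1/120
  (X=2, Z=1, Y=0, W=2) weight 1/240
  (X=2, Z=1, Y=1, W=2) weight 1/120
  (X=4, Z=0, Y=0, W=3) weight 1/144
  (X=4, Z=0, Y=1, W=3) weight 1/72
Group by X:
  weight(X=1) = 1/80
  weight(X=2) = 1/80
  weight(X=4) = 1/48
Total weight = 1/80 + 1/80 + 1/48 = 11/240
P(X=1 | obs) = 1/80 / 11/240 = 3/11
P(X=2 | obs) = 1/80 / 11/240 = 3/11
P(X=4 | obs) = 1/48 / 11/240 = 5/11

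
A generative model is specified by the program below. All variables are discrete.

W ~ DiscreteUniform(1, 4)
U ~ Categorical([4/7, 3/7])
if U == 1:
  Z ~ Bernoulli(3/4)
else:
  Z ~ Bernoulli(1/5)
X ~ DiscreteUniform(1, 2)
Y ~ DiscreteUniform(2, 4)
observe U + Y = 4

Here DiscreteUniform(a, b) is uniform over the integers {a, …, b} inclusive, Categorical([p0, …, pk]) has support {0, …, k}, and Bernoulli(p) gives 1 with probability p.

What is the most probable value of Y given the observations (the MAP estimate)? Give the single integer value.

Enumerate traces; 32 have nonzero weight after conditioning:
  (W=1, U=0, Z=0, X=1, Y=4) weight 2/105
  (W=1, U=0, Z=0, X=2, Y=4) weight 2/105
  (W=1, U=0, Z=1, X=1, Y=4) weight 1/210
  (W=1, U=0, Z=1, X=2, Y=4) weight 1/210
  (W=1, U=1, Z=0, X=1, Y=3) weight 1/224
  (W=1, U=1, Z=0, X=2, Y=3) weight 1/224
  (W=1, U=1, Z=1, X=1, Y=3) weight 3/224
  (W=1, U=1, Z=1, X=2, Y=3) weight 3/224
  … 24 more
Group by Y:
  weight(Y=3) = 1/7
  weight(Y=4) = 4/21
Total weight = 1/7 + 4/21 = 1/3
P(Y=3 | obs) = 1/7 / 1/3 = 3/7
P(Y=4 | obs) = 4/21 / 1/3 = 4/7
argmax = 4

argmax_v P(Y = v | obs) = 4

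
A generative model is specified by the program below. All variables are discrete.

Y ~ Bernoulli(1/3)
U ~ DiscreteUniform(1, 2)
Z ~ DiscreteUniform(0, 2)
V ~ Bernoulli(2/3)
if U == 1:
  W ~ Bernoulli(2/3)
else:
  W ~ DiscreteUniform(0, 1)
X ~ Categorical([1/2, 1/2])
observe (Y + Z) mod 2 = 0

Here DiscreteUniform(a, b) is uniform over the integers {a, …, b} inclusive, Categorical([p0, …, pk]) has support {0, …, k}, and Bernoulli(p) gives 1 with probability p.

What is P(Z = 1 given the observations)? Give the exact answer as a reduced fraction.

P(Z = 1 | obs) = 1/5

Enumerate traces; 48 have nonzero weight after conditioning:
  (Y=0, U=1, Z=0, V=0, W=0, X=0) weight 1/162
  (Y=0, U=1, Z=0, V=0, W=0, X=1) weight 1/162
  (Y=0, U=1, Z=0, V=0, W=1, X=0) weight 1/81
  (Y=0, U=1, Z=0, V=0, W=1, X=1) weight 1/81
  (Y=0, U=1, Z=0, V=1, W=0, X=0) weight 1/81
  (Y=0, U=1, Z=0, V=1, W=0, X=1) weight 1/81
  (Y=0, U=1, Z=0, V=1, W=1, X=0) weight 2/81
  (Y=0, U=1, Z=0, V=1, W=1, X=1) weight 2/81
  (Y=0, U=1, Z=2, V=0, W=0, X=0) weight 1/162
  (Y=1, U=1, Z=1, V=0, W=0, X=0) weight 1/324
  … 38 more
Group by Z:
  weight(Z=0) = 2/9
  weight(Z=1) = 1/9
  weight(Z=2) = 2/9
Total weight = 2/9 + 1/9 + 2/9 = 5/9
P(Z=0 | obs) = 2/9 / 5/9 = 2/5
P(Z=1 | obs) = 1/9 / 5/9 = 1/5
P(Z=2 | obs) = 2/9 / 5/9 = 2/5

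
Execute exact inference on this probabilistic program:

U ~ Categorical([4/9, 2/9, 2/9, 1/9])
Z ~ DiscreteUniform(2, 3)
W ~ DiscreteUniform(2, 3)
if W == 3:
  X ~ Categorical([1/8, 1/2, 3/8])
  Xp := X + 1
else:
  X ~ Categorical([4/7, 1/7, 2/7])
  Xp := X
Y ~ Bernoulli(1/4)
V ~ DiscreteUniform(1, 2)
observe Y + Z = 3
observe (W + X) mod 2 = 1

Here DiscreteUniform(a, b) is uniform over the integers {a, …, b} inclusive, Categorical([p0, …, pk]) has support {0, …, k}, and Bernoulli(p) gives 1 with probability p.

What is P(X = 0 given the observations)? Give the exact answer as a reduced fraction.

P(X = 0 | obs) = 7/36

Enumerate traces; 48 have nonzero weight after conditioning:
  (U=0, Z=2, W=2, X=1, Y=1, V=1) weight 1/504
  (U=0, Z=2, W=2, X=1, Y=1, V=2) weight 1/504
  (U=0, Z=2, W=3, X=0, Y=1, V=1) weight 1/576
  (U=0, Z=2, W=3, X=0, Y=1, V=2) weight 1/576
  (U=0, Z=2, W=3, X=2, Y=1, V=1) weight 1/192
  (U=0, Z=2, W=3, X=2, Y=1, V=2) weight 1/192
  (U=0, Z=3, W=2, X=1, Y=0, V=1) weight 1/168
  (U=0, Z=3, W=2, X=1, Y=0, V=2) weight 1/168
  … 40 more
Group by X:
  weight(X=0) = 1/32
  weight(X=1) = 1/28
  weight(X=2) = 3/32
Total weight = 1/32 + 1/28 + 3/32 = 9/56
P(X=0 | obs) = 1/32 / 9/56 = 7/36
P(X=1 | obs) = 1/28 / 9/56 = 2/9
P(X=2 | obs) = 3/32 / 9/56 = 7/12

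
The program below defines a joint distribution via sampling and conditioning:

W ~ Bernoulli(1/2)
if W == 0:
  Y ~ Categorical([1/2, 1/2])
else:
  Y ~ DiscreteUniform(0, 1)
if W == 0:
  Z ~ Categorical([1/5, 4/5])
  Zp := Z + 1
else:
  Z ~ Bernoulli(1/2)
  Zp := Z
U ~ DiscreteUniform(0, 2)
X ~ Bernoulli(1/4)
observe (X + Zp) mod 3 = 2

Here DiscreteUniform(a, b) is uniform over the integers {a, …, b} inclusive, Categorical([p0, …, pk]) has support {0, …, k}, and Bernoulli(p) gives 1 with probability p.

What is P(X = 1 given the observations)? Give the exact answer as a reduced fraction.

Enumerate traces; 18 have nonzero weight after conditioning:
  (W=0, Y=0, Z=0, U=0, X=1) weight 1/240
  (W=0, Y=0, Z=0, U=1, X=1) weight 1/240
  (W=0, Y=0, Z=0, U=2, X=1) weight 1/240
  (W=0, Y=0, Z=1, U=0, X=0) weight 1/20
  (W=0, Y=0, Z=1, U=1, X=0) weight 1/20
  (W=0, Y=0, Z=1, U=2, X=0) weight 1/20
  (W=0, Y=1, Z=0, U=0, X=1) weight 1/240
  (W=0, Y=1, Z=0, U=1, X=1) weight 1/240
  … 10 more
Group by X:
  weight(X=0) = 3/10
  weight(X=1) = 7/80
Total weight = 3/10 + 7/80 = 31/80
P(X=0 | obs) = 3/10 / 31/80 = 24/31
P(X=1 | obs) = 7/80 / 31/80 = 7/31

P(X = 1 | obs) = 7/31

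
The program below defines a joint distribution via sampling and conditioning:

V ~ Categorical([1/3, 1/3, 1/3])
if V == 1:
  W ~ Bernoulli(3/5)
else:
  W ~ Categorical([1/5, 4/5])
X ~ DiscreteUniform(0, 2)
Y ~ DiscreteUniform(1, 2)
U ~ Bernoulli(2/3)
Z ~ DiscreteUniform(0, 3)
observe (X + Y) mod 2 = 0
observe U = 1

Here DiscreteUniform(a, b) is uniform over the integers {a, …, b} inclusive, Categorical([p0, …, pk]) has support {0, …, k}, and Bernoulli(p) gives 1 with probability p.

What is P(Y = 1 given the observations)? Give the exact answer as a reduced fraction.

Enumerate traces; 72 have nonzero weight after conditioning:
  (V=0, W=0, X=0, Y=2, U=1, Z=0) weight 1/540
  (V=0, W=0, X=0, Y=2, U=1, Z=1) weight 1/540
  (V=0, W=0, X=0, Y=2, U=1, Z=2) weight 1/540
  (V=0, W=0, X=0, Y=2, U=1, Z=3) weight 1/540
  (V=0, W=0, X=1, Y=1, U=1, Z=0) weight 1/540
  (V=0, W=0, X=1, Y=1, U=1, Z=1) weight 1/540
  (V=0, W=0, X=1, Y=1, U=1, Z=2) weight 1/540
  (V=0, W=0, X=1, Y=1, U=1, Z=3) weight 1/540
  … 64 more
Group by Y:
  weight(Y=1) = 1/9
  weight(Y=2) = 2/9
Total weight = 1/9 + 2/9 = 1/3
P(Y=1 | obs) = 1/9 / 1/3 = 1/3
P(Y=2 | obs) = 2/9 / 1/3 = 2/3

P(Y = 1 | obs) = 1/3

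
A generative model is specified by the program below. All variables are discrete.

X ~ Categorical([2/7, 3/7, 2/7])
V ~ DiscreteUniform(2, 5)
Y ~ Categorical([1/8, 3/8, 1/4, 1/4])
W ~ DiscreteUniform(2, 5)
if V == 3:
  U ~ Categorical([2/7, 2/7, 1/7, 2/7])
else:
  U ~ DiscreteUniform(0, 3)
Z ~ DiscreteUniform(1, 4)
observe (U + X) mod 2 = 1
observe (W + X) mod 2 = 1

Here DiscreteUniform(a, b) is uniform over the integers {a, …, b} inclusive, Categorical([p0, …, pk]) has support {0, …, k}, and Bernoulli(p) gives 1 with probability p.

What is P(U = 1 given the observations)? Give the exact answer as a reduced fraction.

P(U = 1 | obs) = 58/197

Enumerate traces; 768 have nonzero weight after conditioning:
  (X=0, V=2, Y=0, W=3, U=1, Z=1) weight 1/7168
  (X=0, V=2, Y=0, W=3, U=1, Z=2) weight 1/7168
  (X=0, V=2, Y=0, W=3, U=1, Z=3) weight 1/7168
  (X=0, V=2, Y=0, W=3, U=1, Z=4) weight 1/7168
  (X=0, V=2, Y=0, W=3, U=3, Z=1) weight 1/7168
  (X=0, V=2, Y=0, W=3, U=3, Z=2) weight 1/7168
  (X=0, V=2, Y=0, W=3, U=3, Z=3) weight 1/7168
  (X=0, V=2, Y=0, W=3, U=3, Z=4) weight 1/7168
  (X=1, V=2, Y=0, W=2, U=0, Z=1) weight 3/14336
  (X=1, V=2, Y=0, W=2, U=2, Z=1) weight 3/14336
  … 758 more
Group by U:
  weight(U=0) = 87/1568
  weight(U=1) = 29/392
  weight(U=2) = 75/1568
  weight(U=3) = 29/392
Total weight = 87/1568 + 29/392 + 75/1568 + 29/392 = 197/784
P(U=0 | obs) = 87/1568 / 197/784 = 87/394
P(U=1 | obs) = 29/392 / 197/784 = 58/197
P(U=2 | obs) = 75/1568 / 197/784 = 75/394
P(U=3 | obs) = 29/392 / 197/784 = 58/197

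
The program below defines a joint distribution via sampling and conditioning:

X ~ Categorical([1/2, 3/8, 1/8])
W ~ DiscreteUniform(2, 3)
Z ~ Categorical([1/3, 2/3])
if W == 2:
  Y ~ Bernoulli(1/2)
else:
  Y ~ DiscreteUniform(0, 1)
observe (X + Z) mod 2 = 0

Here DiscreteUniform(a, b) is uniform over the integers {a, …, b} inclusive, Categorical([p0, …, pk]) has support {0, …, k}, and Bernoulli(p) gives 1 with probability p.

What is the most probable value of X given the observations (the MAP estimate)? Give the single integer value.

argmax_v P(X = v | obs) = 1

Enumerate traces; 12 have nonzero weight after conditioning:
  (X=0, W=2, Z=0, Y=0) weight 1/24
  (X=0, W=2, Z=0, Y=1) weight 1/24
  (X=0, W=3, Z=0, Y=0) weight 1/24
  (X=0, W=3, Z=0, Y=1) weight 1/24
  (X=1, W=2, Z=1, Y=0) weight 1/16
  (X=1, W=2, Z=1, Y=1) weight 1/16
  (X=1, W=3, Z=1, Y=0) weight 1/16
  (X=1, W=3, Z=1, Y=1) weight 1/16
  (X=2, W=2, Z=0, Y=0) weight 1/96
  … 3 more
Group by X:
  weight(X=0) = 1/6
  weight(X=1) = 1/4
  weight(X=2) = 1/24
Total weight = 1/6 + 1/4 + 1/24 = 11/24
P(X=0 | obs) = 1/6 / 11/24 = 4/11
P(X=1 | obs) = 1/4 / 11/24 = 6/11
P(X=2 | obs) = 1/24 / 11/24 = 1/11
argmax = 1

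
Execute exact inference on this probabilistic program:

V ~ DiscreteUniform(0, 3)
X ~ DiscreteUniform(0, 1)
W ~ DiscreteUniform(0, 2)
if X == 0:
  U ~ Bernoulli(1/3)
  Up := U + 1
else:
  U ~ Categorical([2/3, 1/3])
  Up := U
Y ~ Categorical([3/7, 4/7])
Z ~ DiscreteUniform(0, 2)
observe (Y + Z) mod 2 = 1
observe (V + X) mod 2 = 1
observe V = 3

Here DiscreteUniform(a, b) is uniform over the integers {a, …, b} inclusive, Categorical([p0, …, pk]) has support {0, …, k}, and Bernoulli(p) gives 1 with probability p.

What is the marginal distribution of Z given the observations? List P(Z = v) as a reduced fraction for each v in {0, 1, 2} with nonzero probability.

P(Z=0) = 4/11, P(Z=1) = 3/11, P(Z=2) = 4/11

Enumerate traces; 18 have nonzero weight after conditioning:
  (V=3, X=0, W=0, U=0, Y=0, Z=1) weight 1/252
  (V=3, X=0, W=0, U=0, Y=1, Z=0) weight 1/189
  (V=3, X=0, W=0, U=0, Y=1, Z=2) weight 1/189
  (V=3, X=0, W=0, U=1, Y=0, Z=1) weight 1/504
  (V=3, X=0, W=0, U=1, Y=1, Z=0) weight 1/378
  (V=3, X=0, W=0, U=1, Y=1, Z=2) weight 1/378
  (V=3, X=0, W=1, U=0, Y=0, Z=1) weight 1/252
  (V=3, X=0, W=1, U=0, Y=1, Z=0) weight 1/189
  … 10 more
Group by Z:
  weight(Z=0) = 1/42
  weight(Z=1) = 1/56
  weight(Z=2) = 1/42
Total weight = 1/42 + 1/56 + 1/42 = 11/168
P(Z=0 | obs) = 1/42 / 11/168 = 4/11
P(Z=1 | obs) = 1/56 / 11/168 = 3/11
P(Z=2 | obs) = 1/42 / 11/168 = 4/11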